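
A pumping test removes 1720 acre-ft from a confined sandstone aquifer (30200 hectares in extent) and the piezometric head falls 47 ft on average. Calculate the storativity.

A = 30200 hectares = 3.02 × 10^8 m²
Δh = 47 ft = 14.33 m
ΔV = 1720 acre-ft = 2.122 × 10^6 m³
S = ΔV / (A × Δh) = 2.122 × 10^6 m³ / (3.02 × 10^8 m² × 14.33 m) = 4.904 × 10^-4

S ≈ 4.9 × 10^-4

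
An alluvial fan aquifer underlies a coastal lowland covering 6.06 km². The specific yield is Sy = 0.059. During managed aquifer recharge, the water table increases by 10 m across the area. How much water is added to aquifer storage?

ΔV ≈ 3.58 × 10^6 m³

A = 6.06 km² = 6.06 × 10^6 m²
ΔV = Sy × A × Δh = 0.059 × 6.06 × 10^6 m² × 10 m = 3.575 × 10^6 m³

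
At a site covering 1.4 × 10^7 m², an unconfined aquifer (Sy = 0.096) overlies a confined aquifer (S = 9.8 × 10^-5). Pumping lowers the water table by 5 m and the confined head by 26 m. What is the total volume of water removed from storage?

ΔV ≈ 6.76 × 10^6 m³

Unconfined: ΔV_u = Sy × A × Δh_u = 0.096 × 1.4 × 10^7 × 5 = 6.72 × 10^6 m³
Confined: ΔV_c = S × A × Δh_c = 9.8 × 10^-5 × 1.4 × 10^7 × 26 = 35670 m³
Total ΔV = 6.72 × 10^6 + 35670 = 6.756 × 10^6 m³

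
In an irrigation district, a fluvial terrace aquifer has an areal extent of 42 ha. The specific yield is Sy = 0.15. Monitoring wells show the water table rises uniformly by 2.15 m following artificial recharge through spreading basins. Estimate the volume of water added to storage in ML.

A = 42 ha = 4.2 × 10^5 m²
ΔV = Sy × A × Δh = 0.15 × 4.2 × 10^5 m² × 2.15 m = 1.355 × 10^5 m³
ΔV = 1.355 × 10^5 m³ = 135.4 ML

ΔV ≈ 135 ML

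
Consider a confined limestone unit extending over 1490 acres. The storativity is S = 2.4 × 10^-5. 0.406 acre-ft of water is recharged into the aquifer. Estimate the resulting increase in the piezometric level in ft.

A = 1490 acres = 6.03 × 10^6 m²
ΔV = 0.406 acre-ft = 500.8 m³
Δh = ΔV / (S × A) = 500.8 m³ / (2.4 × 10^-5 × 6.03 × 10^6 m²) = 3.461 m
Δh = 3.461 m = 11.35 ft

Δh ≈ 11.4 ft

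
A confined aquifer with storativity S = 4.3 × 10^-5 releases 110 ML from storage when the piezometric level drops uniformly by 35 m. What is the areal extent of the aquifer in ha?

A ≈ 7310 ha

ΔV = 110 ML = 1.1 × 10^5 m³
A = ΔV / (S × Δh) = 1.1 × 10^5 / (4.3 × 10^-5 × 35) = 7.309 × 10^7 m²
A = 7.309 × 10^7 m² = 7309 ha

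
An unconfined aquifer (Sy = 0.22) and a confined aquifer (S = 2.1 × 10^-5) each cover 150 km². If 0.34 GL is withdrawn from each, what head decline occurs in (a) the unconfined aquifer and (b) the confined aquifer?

A = 150 km² = 1.5 × 10^8 m²
ΔV = 0.34 GL = 3.4 × 10^5 m³
Unconfined: Δh_u = ΔV/(Sy·A) = 3.4 × 10^5/(0.22 × 1.5 × 10^8) = 0.0103 m
Confined: Δh_c = ΔV/(S·A) = 3.4 × 10^5/(2.1 × 10^-5 × 1.5 × 10^8) = 107.9 m

Δh_u ≈ 0.0103 m; Δh_c ≈ 108 m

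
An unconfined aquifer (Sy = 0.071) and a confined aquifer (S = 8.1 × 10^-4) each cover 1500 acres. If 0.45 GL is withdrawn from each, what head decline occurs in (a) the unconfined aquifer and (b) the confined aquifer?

A = 1500 acres = 6.07 × 10^6 m²
ΔV = 0.45 GL = 4.5 × 10^5 m³
Unconfined: Δh_u = ΔV/(Sy·A) = 4.5 × 10^5/(0.071 × 6.07 × 10^6) = 1.044 m
Confined: Δh_c = ΔV/(S·A) = 4.5 × 10^5/(8.1 × 10^-4 × 6.07 × 10^6) = 91.52 m

Δh_u ≈ 1.04 m; Δh_c ≈ 91.5 m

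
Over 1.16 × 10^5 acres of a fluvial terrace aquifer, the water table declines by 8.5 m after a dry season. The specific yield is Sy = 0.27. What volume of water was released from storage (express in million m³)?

A = 1.16 × 10^5 acres = 4.694 × 10^8 m²
ΔV = Sy × A × Δh = 0.27 × 4.694 × 10^8 m² × 8.5 m = 1.077 × 10^9 m³
ΔV = 1.077 × 10^9 m³ = 1077 million m³

ΔV ≈ 1080 million m³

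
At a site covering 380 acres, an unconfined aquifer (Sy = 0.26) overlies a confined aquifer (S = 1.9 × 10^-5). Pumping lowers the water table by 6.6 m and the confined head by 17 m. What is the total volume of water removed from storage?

ΔV ≈ 2.64 × 10^6 m³

A = 380 acres = 1.538 × 10^6 m²
Unconfined: ΔV_u = Sy × A × Δh_u = 0.26 × 1.538 × 10^6 × 6.6 = 2.639 × 10^6 m³
Confined: ΔV_c = S × A × Δh_c = 1.9 × 10^-5 × 1.538 × 10^6 × 17 = 496.7 m³
Total ΔV = 2.639 × 10^6 + 496.7 = 2.639 × 10^6 m³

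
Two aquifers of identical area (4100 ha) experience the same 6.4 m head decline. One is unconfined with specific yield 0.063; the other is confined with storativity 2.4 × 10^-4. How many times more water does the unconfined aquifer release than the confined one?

A = 4100 ha = 4.1 × 10^7 m²
Unconfined: ΔV_u = Sy × A × Δh = 0.063 × 4.1 × 10^7 × 6.4 = 1.653 × 10^7 m³
Confined: ΔV_c = S × A × Δh = 2.4 × 10^-4 × 4.1 × 10^7 × 6.4 = 62980 m³
Ratio = ΔV_u / ΔV_c = Sy / S = 0.063 / 2.4 × 10^-4 = 262.5

ΔV_u / ΔV_c ≈ 262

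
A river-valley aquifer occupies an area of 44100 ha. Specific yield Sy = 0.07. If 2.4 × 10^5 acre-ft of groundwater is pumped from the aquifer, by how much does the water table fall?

A = 44100 ha = 4.41 × 10^8 m²
ΔV = 2.4 × 10^5 acre-ft = 2.96 × 10^8 m³
Δh = ΔV / (Sy × A) = 2.96 × 10^8 m³ / (0.07 × 4.41 × 10^8 m²) = 9.59 m

Δh ≈ 9.59 m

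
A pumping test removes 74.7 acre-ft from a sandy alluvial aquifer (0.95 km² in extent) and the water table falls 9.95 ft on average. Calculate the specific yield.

Sy ≈ 0.032

A = 0.95 km² = 9.5 × 10^5 m²
Δh = 9.95 ft = 3.033 m
ΔV = 74.7 acre-ft = 92140 m³
Sy = ΔV / (A × Δh) = 92140 m³ / (9.5 × 10^5 m² × 3.033 m) = 0.03198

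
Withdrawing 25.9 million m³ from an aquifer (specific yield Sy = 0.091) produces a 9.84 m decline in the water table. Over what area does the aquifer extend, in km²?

A ≈ 28.9 km²

ΔV = 25.9 million m³ = 2.59 × 10^7 m³
A = ΔV / (Sy × Δh) = 2.59 × 10^7 / (0.091 × 9.84) = 2.892 × 10^7 m²
A = 2.892 × 10^7 m² = 28.92 km²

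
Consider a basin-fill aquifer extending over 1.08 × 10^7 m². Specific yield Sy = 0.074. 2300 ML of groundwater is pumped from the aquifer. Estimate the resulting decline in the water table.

Δh ≈ 2.88 m

ΔV = 2300 ML = 2.3 × 10^6 m³
Δh = ΔV / (Sy × A) = 2.3 × 10^6 m³ / (0.074 × 1.08 × 10^7 m²) = 2.878 m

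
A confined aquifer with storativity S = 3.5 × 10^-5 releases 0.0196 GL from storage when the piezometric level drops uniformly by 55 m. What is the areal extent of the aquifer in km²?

A ≈ 10.2 km²

ΔV = 0.0196 GL = 19600 m³
A = ΔV / (S × Δh) = 19600 / (3.5 × 10^-5 × 55) = 1.018 × 10^7 m²
A = 1.018 × 10^7 m² = 10.18 km²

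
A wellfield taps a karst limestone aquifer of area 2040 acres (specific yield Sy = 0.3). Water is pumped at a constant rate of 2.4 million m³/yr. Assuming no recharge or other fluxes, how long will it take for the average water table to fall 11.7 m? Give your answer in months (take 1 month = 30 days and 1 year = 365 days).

t ≈ 147 months

A = 2040 acres = 8.256 × 10^6 m²
ΔV = Sy × A × Δh = 0.3 × 8.256 × 10^6 × 11.7 = 2.898 × 10^7 m³
Q = 2.4 million m³/yr = 6575 m³/d
t = ΔV / Q = 2.898 × 10^7 m³ / 6575 m³/d = 4407 d
t = 4407 d ≈ 146.9 months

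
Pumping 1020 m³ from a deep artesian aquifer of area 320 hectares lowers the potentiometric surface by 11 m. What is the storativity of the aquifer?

S ≈ 2.9 × 10^-5

A = 320 hectares = 3.2 × 10^6 m²
S = ΔV / (A × Δh) = 1020 m³ / (3.2 × 10^6 m² × 11 m) = 2.898 × 10^-5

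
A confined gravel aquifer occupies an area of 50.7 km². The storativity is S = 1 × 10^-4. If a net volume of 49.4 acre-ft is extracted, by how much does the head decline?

A = 50.7 km² = 5.07 × 10^7 m²
ΔV = 49.4 acre-ft = 60930 m³
Δh = ΔV / (S × A) = 60930 m³ / (1 × 10^-4 × 5.07 × 10^7 m²) = 12.02 m

Δh ≈ 12 m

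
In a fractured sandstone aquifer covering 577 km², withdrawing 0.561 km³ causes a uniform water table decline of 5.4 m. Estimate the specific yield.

A = 577 km² = 5.77 × 10^8 m²
ΔV = 0.561 km³ = 5.61 × 10^8 m³
Sy = ΔV / (A × Δh) = 5.61 × 10^8 m³ / (5.77 × 10^8 m² × 5.4 m) = 0.1801

Sy ≈ 0.18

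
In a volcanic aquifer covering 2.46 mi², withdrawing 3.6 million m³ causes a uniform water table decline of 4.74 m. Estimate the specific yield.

Sy ≈ 0.12

A = 2.46 mi² = 6.371 × 10^6 m²
ΔV = 3.6 million m³ = 3.6 × 10^6 m³
Sy = ΔV / (A × Δh) = 3.6 × 10^6 m³ / (6.371 × 10^6 m² × 4.74 m) = 0.1192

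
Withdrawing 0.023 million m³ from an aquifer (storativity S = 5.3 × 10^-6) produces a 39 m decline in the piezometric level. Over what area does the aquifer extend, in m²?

ΔV = 0.023 million m³ = 23000 m³
A = ΔV / (S × Δh) = 23000 / (5.3 × 10^-6 × 39) = 1.113 × 10^8 m²

A ≈ 1.11 × 10^8 m²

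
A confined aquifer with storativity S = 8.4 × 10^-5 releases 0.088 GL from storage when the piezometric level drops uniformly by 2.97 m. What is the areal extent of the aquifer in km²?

ΔV = 0.088 GL = 88000 m³
A = ΔV / (S × Δh) = 88000 / (8.4 × 10^-5 × 2.97) = 3.527 × 10^8 m²
A = 3.527 × 10^8 m² = 352.7 km²

A ≈ 353 km²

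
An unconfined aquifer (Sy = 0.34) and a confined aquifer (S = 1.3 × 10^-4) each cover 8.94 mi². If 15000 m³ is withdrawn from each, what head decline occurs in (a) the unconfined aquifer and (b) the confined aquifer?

A = 8.94 mi² = 2.315 × 10^7 m²
Unconfined: Δh_u = ΔV/(Sy·A) = 15000/(0.34 × 2.315 × 10^7) = 0.001905 m
Confined: Δh_c = ΔV/(S·A) = 15000/(1.3 × 10^-4 × 2.315 × 10^7) = 4.983 m

Δh_u ≈ 0.00191 m; Δh_c ≈ 4.98 m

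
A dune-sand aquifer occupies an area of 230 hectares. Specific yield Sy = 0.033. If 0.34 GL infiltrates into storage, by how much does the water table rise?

A = 230 hectares = 2.3 × 10^6 m²
ΔV = 0.34 GL = 3.4 × 10^5 m³
Δh = ΔV / (Sy × A) = 3.4 × 10^5 m³ / (0.033 × 2.3 × 10^6 m²) = 4.48 m

Δh ≈ 4.48 m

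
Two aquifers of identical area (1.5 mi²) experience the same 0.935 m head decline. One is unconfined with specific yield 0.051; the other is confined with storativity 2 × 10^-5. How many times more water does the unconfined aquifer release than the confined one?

ΔV_u / ΔV_c ≈ 2550

A = 1.5 mi² = 3.885 × 10^6 m²
Unconfined: ΔV_u = Sy × A × Δh = 0.051 × 3.885 × 10^6 × 0.935 = 1.853 × 10^5 m³
Confined: ΔV_c = S × A × Δh = 2 × 10^-5 × 3.885 × 10^6 × 0.935 = 72.65 m³
Ratio = ΔV_u / ΔV_c = Sy / S = 0.051 / 2 × 10^-5 = 2550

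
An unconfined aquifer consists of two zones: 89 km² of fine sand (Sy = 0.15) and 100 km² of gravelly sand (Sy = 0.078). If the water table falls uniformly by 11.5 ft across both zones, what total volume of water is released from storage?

ΔV ≈ 7.41 × 10^7 m³

A₁ = 89 km² = 8.9 × 10^7 m²; A₂ = 100 km² = 1 × 10^8 m²
Δh = 11.5 ft = 3.505 m
ΔV₁ = 0.15 × 8.9 × 10^7 × 3.505 = 4.679 × 10^7 m³
ΔV₂ = 0.078 × 1 × 10^8 × 3.505 = 2.734 × 10^7 m³
ΔV = ΔV₁ + ΔV₂ = 7.413 × 10^7 m³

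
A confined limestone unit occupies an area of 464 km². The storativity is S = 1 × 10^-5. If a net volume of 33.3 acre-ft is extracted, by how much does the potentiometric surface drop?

Δh ≈ 8.85 m

A = 464 km² = 4.64 × 10^8 m²
ΔV = 33.3 acre-ft = 41070 m³
Δh = ΔV / (S × A) = 41070 m³ / (1 × 10^-5 × 4.64 × 10^8 m²) = 8.852 m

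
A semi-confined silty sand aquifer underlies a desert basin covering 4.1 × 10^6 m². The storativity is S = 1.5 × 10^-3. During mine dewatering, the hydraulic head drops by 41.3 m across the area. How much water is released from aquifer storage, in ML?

ΔV ≈ 254 ML

ΔV = S × A × Δh = 0.0015 × 4.1 × 10^6 m² × 41.3 m = 2.54 × 10^5 m³
ΔV = 2.54 × 10^5 m³ = 254 ML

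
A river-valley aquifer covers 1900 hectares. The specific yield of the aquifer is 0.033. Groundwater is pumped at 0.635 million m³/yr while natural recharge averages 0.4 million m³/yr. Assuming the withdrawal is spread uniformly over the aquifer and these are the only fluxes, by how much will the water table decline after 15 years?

Δh ≈ 5.62 m

A = 1900 hectares = 1.9 × 10^7 m²
Net abstraction = 0.635 − 0.4 = 0.235 million m³/yr
Q_net = 0.235 million m³/yr = 643.8 m³/d
t = 15 years = 5475 d
ΔV = Q × t = 643.8 m³/d × 5475 d = 3.525 × 10^6 m³
Δh = ΔV / (Sy × A) = 3.525 × 10^6 / (0.033 × 1.9 × 10^7) = 5.622 m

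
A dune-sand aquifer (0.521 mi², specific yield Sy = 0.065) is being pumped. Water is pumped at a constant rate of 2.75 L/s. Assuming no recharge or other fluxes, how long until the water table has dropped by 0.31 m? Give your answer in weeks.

A = 0.521 mi² = 1.349 × 10^6 m²
ΔV = Sy × A × Δh = 0.065 × 1.349 × 10^6 × 0.31 = 27190 m³
Q = 2.75 L/s = 237.6 m³/d
t = ΔV / Q = 27190 m³ / 237.6 m³/d = 114.4 d
t = 114.4 d ≈ 16.35 weeks

t ≈ 16.3 weeks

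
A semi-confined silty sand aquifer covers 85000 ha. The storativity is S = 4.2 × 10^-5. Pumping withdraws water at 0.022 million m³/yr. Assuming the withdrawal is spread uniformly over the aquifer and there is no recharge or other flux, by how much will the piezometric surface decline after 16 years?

Δh ≈ 9.86 m

A = 85000 ha = 8.5 × 10^8 m²
Q = 0.022 million m³/yr = 60.27 m³/d
t = 16 years = 5840 d
ΔV = Q × t = 60.27 m³/d × 5840 d = 3.52 × 10^5 m³
Δh = ΔV / (S × A) = 3.52 × 10^5 / (4.2 × 10^-5 × 8.5 × 10^8) = 9.86 m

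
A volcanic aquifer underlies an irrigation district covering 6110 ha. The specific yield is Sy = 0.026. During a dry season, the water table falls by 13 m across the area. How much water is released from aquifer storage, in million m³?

ΔV ≈ 20.7 million m³

A = 6110 ha = 6.11 × 10^7 m²
ΔV = Sy × A × Δh = 0.026 × 6.11 × 10^7 m² × 13 m = 2.065 × 10^7 m³
ΔV = 2.065 × 10^7 m³ = 20.65 million m³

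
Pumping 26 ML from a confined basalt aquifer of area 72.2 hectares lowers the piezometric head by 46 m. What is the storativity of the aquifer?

A = 72.2 hectares = 7.22 × 10^5 m²
ΔV = 26 ML = 26000 m³
S = ΔV / (A × Δh) = 26000 m³ / (7.22 × 10^5 m² × 46 m) = 7.828 × 10^-4

S ≈ 7.8 × 10^-4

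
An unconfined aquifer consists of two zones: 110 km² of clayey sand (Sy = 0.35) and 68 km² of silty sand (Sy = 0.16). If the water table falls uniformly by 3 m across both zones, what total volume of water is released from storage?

ΔV ≈ 1.48 × 10^8 m³

A₁ = 110 km² = 1.1 × 10^8 m²; A₂ = 68 km² = 6.8 × 10^7 m²
ΔV₁ = 0.35 × 1.1 × 10^8 × 3 = 1.155 × 10^8 m³
ΔV₂ = 0.16 × 6.8 × 10^7 × 3 = 3.264 × 10^7 m³
ΔV = ΔV₁ + ΔV₂ = 1.481 × 10^8 m³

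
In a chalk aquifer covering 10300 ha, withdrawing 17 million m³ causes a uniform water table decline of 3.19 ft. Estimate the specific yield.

A = 10300 ha = 1.03 × 10^8 m²
Δh = 3.19 ft = 0.9723 m
ΔV = 17 million m³ = 1.7 × 10^7 m³
Sy = ΔV / (A × Δh) = 1.7 × 10^7 m³ / (1.03 × 10^8 m² × 0.9723 m) = 0.1697

Sy ≈ 0.17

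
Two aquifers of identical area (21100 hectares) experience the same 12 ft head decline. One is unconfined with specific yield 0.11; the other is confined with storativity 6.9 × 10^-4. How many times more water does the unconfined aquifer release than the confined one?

ΔV_u / ΔV_c ≈ 159

A = 21100 hectares = 2.11 × 10^8 m²
Δh = 12 ft = 3.658 m
Unconfined: ΔV_u = Sy × A × Δh = 0.11 × 2.11 × 10^8 × 3.658 = 8.489 × 10^7 m³
Confined: ΔV_c = S × A × Δh = 6.9 × 10^-4 × 2.11 × 10^8 × 3.658 = 5.325 × 10^5 m³
Ratio = ΔV_u / ΔV_c = Sy / S = 0.11 / 6.9 × 10^-4 = 159.4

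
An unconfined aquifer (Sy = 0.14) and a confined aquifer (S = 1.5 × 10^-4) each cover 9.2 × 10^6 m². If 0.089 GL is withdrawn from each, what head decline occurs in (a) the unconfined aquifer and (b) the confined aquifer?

ΔV = 0.089 GL = 89000 m³
Unconfined: Δh_u = ΔV/(Sy·A) = 89000/(0.14 × 9.2 × 10^6) = 0.0691 m
Confined: Δh_c = ΔV/(S·A) = 89000/(1.5 × 10^-4 × 9.2 × 10^6) = 64.49 m

Δh_u ≈ 0.0691 m; Δh_c ≈ 64.5 m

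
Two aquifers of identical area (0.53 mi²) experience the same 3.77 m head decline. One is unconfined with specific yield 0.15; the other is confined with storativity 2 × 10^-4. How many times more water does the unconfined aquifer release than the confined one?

ΔV_u / ΔV_c ≈ 750

A = 0.53 mi² = 1.373 × 10^6 m²
Unconfined: ΔV_u = Sy × A × Δh = 0.15 × 1.373 × 10^6 × 3.77 = 7.763 × 10^5 m³
Confined: ΔV_c = S × A × Δh = 2 × 10^-4 × 1.373 × 10^6 × 3.77 = 1035 m³
Ratio = ΔV_u / ΔV_c = Sy / S = 0.15 / 2 × 10^-4 = 750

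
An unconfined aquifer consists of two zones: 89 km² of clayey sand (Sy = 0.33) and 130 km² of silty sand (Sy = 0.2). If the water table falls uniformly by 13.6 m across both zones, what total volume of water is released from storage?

ΔV ≈ 7.53 × 10^8 m³

A₁ = 89 km² = 8.9 × 10^7 m²; A₂ = 130 km² = 1.3 × 10^8 m²
ΔV₁ = 0.33 × 8.9 × 10^7 × 13.6 = 3.994 × 10^8 m³
ΔV₂ = 0.2 × 1.3 × 10^8 × 13.6 = 3.536 × 10^8 m³
ΔV = ΔV₁ + ΔV₂ = 7.53 × 10^8 m³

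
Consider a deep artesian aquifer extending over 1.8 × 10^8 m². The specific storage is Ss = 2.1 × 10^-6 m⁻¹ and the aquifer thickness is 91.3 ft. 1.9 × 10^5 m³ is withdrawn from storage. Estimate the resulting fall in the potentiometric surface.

Δh ≈ 18.1 m

b = 91.3 ft = 27.83 m
S = Ss × b = 2.1 × 10^-6 m⁻¹ × 27.83 m = 5.844 × 10^-5
Δh = ΔV / (S × A) = 1.9 × 10^5 m³ / (5.844 × 10^-5 × 1.8 × 10^8 m²) = 18.06 m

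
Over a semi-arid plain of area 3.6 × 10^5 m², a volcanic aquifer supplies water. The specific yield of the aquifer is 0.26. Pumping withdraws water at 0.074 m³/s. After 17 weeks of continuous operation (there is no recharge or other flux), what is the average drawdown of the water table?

Q = 0.074 m³/s = 6394 m³/d
t = 17 weeks = 119 d
ΔV = Q × t = 6394 m³/d × 119 d = 7.608 × 10^5 m³
Δh = ΔV / (Sy × A) = 7.608 × 10^5 / (0.26 × 3.6 × 10^5) = 8.129 m

Δh ≈ 8.13 m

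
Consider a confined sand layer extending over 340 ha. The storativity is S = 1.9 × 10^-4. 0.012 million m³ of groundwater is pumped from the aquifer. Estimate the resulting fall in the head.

A = 340 ha = 3.4 × 10^6 m²
ΔV = 0.012 million m³ = 12000 m³
Δh = ΔV / (S × A) = 12000 m³ / (1.9 × 10^-4 × 3.4 × 10^6 m²) = 18.58 m

Δh ≈ 18.6 m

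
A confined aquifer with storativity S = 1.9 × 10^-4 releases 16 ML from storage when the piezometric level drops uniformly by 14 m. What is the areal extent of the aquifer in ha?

A ≈ 602 ha

ΔV = 16 ML = 16000 m³
A = ΔV / (S × Δh) = 16000 / (1.9 × 10^-4 × 14) = 6.015 × 10^6 m²
A = 6.015 × 10^6 m² = 601.5 ha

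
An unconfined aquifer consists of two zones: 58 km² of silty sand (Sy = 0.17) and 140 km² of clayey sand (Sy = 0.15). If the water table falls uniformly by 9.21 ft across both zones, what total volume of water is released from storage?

A₁ = 58 km² = 5.8 × 10^7 m²; A₂ = 140 km² = 1.4 × 10^8 m²
Δh = 9.21 ft = 2.807 m
ΔV₁ = 0.17 × 5.8 × 10^7 × 2.807 = 2.768 × 10^7 m³
ΔV₂ = 0.15 × 1.4 × 10^8 × 2.807 = 5.895 × 10^7 m³
ΔV = ΔV₁ + ΔV₂ = 8.663 × 10^7 m³

ΔV ≈ 8.66 × 10^7 m³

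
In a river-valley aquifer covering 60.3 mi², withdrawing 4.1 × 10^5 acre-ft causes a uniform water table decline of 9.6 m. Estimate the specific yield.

Sy ≈ 0.34

A = 60.3 mi² = 1.562 × 10^8 m²
ΔV = 4.1 × 10^5 acre-ft = 5.057 × 10^8 m³
Sy = ΔV / (A × Δh) = 5.057 × 10^8 m³ / (1.562 × 10^8 m² × 9.6 m) = 0.3373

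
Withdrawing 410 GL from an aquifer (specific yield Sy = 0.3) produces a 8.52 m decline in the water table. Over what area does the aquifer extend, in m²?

A ≈ 1.6 × 10^8 m²

ΔV = 410 GL = 4.1 × 10^8 m³
A = ΔV / (Sy × Δh) = 4.1 × 10^8 / (0.3 × 8.52) = 1.604 × 10^8 m²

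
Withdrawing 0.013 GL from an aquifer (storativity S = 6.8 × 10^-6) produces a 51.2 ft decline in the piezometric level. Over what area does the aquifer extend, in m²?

A ≈ 1.23 × 10^8 m²

Δh = 51.2 ft = 15.61 m
ΔV = 0.013 GL = 13000 m³
A = ΔV / (S × Δh) = 13000 / (6.8 × 10^-6 × 15.61) = 1.225 × 10^8 m²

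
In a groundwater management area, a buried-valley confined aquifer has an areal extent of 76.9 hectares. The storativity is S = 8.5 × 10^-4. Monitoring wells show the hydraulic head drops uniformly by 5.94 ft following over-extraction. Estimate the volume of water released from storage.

ΔV ≈ 1180 m³

A = 76.9 hectares = 7.69 × 10^5 m²
Δh = 5.94 ft = 1.811 m
ΔV = S × A × Δh = 8.5 × 10^-4 × 7.69 × 10^5 m² × 1.811 m = 1183 m³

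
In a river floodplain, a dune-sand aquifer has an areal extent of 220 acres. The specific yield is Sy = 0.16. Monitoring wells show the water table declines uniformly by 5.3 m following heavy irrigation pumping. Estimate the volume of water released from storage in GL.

A = 220 acres = 8.903 × 10^5 m²
ΔV = Sy × A × Δh = 0.16 × 8.903 × 10^5 m² × 5.3 m = 7.55 × 10^5 m³
ΔV = 7.55 × 10^5 m³ = 0.755 GL

ΔV ≈ 0.755 GL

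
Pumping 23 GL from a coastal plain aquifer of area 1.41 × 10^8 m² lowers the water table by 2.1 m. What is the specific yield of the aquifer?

Sy ≈ 0.078

ΔV = 23 GL = 2.3 × 10^7 m³
Sy = ΔV / (A × Δh) = 2.3 × 10^7 m³ / (1.41 × 10^8 m² × 2.1 m) = 0.07768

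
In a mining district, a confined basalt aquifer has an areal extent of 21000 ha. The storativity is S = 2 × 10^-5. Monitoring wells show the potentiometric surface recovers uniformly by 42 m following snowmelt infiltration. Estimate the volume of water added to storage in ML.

A = 21000 ha = 2.1 × 10^8 m²
ΔV = S × A × Δh = 2 × 10^-5 × 2.1 × 10^8 m² × 42 m = 1.764 × 10^5 m³
ΔV = 1.764 × 10^5 m³ = 176.4 ML

ΔV ≈ 176 ML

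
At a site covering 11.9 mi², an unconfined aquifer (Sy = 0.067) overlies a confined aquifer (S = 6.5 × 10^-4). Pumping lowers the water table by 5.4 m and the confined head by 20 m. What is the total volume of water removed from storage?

ΔV ≈ 1.16 × 10^7 m³

A = 11.9 mi² = 3.082 × 10^7 m²
Unconfined: ΔV_u = Sy × A × Δh_u = 0.067 × 3.082 × 10^7 × 5.4 = 1.115 × 10^7 m³
Confined: ΔV_c = S × A × Δh_c = 6.5 × 10^-4 × 3.082 × 10^7 × 20 = 4.007 × 10^5 m³
Total ΔV = 1.115 × 10^7 + 4.007 × 10^5 = 1.155 × 10^7 m³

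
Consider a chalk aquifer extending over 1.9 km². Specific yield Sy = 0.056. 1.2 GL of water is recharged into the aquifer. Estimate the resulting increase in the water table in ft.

Δh ≈ 37 ft

A = 1.9 km² = 1.9 × 10^6 m²
ΔV = 1.2 GL = 1.2 × 10^6 m³
Δh = ΔV / (Sy × A) = 1.2 × 10^6 m³ / (0.056 × 1.9 × 10^6 m²) = 11.28 m
Δh = 11.28 m = 37 ft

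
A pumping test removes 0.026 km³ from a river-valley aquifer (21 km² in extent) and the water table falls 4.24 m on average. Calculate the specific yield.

Sy ≈ 0.29

A = 21 km² = 2.1 × 10^7 m²
ΔV = 0.026 km³ = 2.6 × 10^7 m³
Sy = ΔV / (A × Δh) = 2.6 × 10^7 m³ / (2.1 × 10^7 m² × 4.24 m) = 0.292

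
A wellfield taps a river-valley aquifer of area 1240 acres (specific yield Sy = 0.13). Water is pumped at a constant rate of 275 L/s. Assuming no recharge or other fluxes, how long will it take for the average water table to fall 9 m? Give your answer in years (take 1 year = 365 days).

A = 1240 acres = 5.018 × 10^6 m²
ΔV = Sy × A × Δh = 0.13 × 5.018 × 10^6 × 9 = 5.871 × 10^6 m³
Q = 275 L/s = 23760 m³/d
t = ΔV / Q = 5.871 × 10^6 m³ / 23760 m³/d = 247.1 d
t = 247.1 d ≈ 0.677 years

t ≈ 0.677 years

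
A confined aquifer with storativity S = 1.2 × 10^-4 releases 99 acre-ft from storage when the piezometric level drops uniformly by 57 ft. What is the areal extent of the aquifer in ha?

Δh = 57 ft = 17.37 m
ΔV = 99 acre-ft = 1.221 × 10^5 m³
A = ΔV / (S × Δh) = 1.221 × 10^5 / (1.2 × 10^-4 × 17.37) = 5.857 × 10^7 m²
A = 5.857 × 10^7 m² = 5857 ha

A ≈ 5860 ha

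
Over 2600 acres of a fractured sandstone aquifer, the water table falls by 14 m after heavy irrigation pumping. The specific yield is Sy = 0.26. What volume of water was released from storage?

ΔV ≈ 3.83 × 10^7 m³

A = 2600 acres = 1.052 × 10^7 m²
ΔV = Sy × A × Δh = 0.26 × 1.052 × 10^7 m² × 14 m = 3.83 × 10^7 m³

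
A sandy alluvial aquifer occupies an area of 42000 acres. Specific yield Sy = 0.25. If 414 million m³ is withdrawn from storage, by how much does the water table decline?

Δh ≈ 9.74 m

A = 42000 acres = 1.7 × 10^8 m²
ΔV = 414 million m³ = 4.14 × 10^8 m³
Δh = ΔV / (Sy × A) = 4.14 × 10^8 m³ / (0.25 × 1.7 × 10^8 m²) = 9.743 m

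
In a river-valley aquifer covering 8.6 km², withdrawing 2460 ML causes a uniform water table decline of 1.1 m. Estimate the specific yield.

A = 8.6 km² = 8.6 × 10^6 m²
ΔV = 2460 ML = 2.46 × 10^6 m³
Sy = ΔV / (A × Δh) = 2.46 × 10^6 m³ / (8.6 × 10^6 m² × 1.1 m) = 0.26

Sy ≈ 0.26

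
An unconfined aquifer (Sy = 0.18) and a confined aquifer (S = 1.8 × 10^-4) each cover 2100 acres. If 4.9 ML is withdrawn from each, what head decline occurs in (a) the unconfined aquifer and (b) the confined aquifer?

A = 2100 acres = 8.498 × 10^6 m²
ΔV = 4.9 ML = 4900 m³
Unconfined: Δh_u = ΔV/(Sy·A) = 4900/(0.18 × 8.498 × 10^6) = 0.003203 m
Confined: Δh_c = ΔV/(S·A) = 4900/(1.8 × 10^-4 × 8.498 × 10^6) = 3.203 m

Δh_u ≈ 0.0032 m; Δh_c ≈ 3.2 m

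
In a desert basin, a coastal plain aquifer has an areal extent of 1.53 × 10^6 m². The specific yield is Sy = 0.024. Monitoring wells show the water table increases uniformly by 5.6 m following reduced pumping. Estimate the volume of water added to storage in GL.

ΔV = Sy × A × Δh = 0.024 × 1.53 × 10^6 m² × 5.6 m = 2.056 × 10^5 m³
ΔV = 2.056 × 10^5 m³ = 0.2056 GL

ΔV ≈ 0.206 GL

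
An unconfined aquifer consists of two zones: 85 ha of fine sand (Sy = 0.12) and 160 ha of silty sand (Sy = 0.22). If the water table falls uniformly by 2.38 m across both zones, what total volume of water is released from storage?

A₁ = 85 ha = 8.5 × 10^5 m²; A₂ = 160 ha = 1.6 × 10^6 m²
ΔV₁ = 0.12 × 8.5 × 10^5 × 2.38 = 2.428 × 10^5 m³
ΔV₂ = 0.22 × 1.6 × 10^6 × 2.38 = 8.378 × 10^5 m³
ΔV = ΔV₁ + ΔV₂ = 1.081 × 10^6 m³

ΔV ≈ 1.08 × 10^6 m³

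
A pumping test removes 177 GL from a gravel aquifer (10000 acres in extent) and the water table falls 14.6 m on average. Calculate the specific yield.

A = 10000 acres = 4.047 × 10^7 m²
ΔV = 177 GL = 1.77 × 10^8 m³
Sy = ΔV / (A × Δh) = 1.77 × 10^8 m³ / (4.047 × 10^7 m² × 14.6 m) = 0.2996

Sy ≈ 0.3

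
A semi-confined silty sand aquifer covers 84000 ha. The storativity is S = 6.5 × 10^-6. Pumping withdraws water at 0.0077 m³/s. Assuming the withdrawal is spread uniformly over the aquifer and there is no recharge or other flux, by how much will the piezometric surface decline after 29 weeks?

A = 84000 ha = 8.4 × 10^8 m²
Q = 0.0077 m³/s = 665.3 m³/d
t = 29 weeks = 203 d
ΔV = Q × t = 665.3 m³/d × 203 d = 1.351 × 10^5 m³
Δh = ΔV / (S × A) = 1.351 × 10^5 / (6.5 × 10^-6 × 8.4 × 10^8) = 24.73 m

Δh ≈ 24.7 m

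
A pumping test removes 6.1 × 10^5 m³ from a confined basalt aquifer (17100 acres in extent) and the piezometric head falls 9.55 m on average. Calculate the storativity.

S ≈ 9.2 × 10^-4

A = 17100 acres = 6.92 × 10^7 m²
S = ΔV / (A × Δh) = 6.1 × 10^5 m³ / (6.92 × 10^7 m² × 9.55 m) = 9.23 × 10^-4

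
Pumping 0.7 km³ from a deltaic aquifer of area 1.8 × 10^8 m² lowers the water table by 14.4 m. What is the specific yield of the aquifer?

ΔV = 0.7 km³ = 7 × 10^8 m³
Sy = ΔV / (A × Δh) = 7 × 10^8 m³ / (1.8 × 10^8 m² × 14.4 m) = 0.2701

Sy ≈ 0.27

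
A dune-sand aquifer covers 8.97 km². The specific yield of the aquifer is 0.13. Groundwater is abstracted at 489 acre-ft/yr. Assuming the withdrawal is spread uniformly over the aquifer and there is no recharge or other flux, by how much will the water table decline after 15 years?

Δh ≈ 7.76 m

A = 8.97 km² = 8.97 × 10^6 m²
Q = 489 acre-ft/yr = 1653 m³/d
t = 15 years = 5475 d
ΔV = Q × t = 1653 m³/d × 5475 d = 9.048 × 10^6 m³
Δh = ΔV / (Sy × A) = 9.048 × 10^6 / (0.13 × 8.97 × 10^6) = 7.759 m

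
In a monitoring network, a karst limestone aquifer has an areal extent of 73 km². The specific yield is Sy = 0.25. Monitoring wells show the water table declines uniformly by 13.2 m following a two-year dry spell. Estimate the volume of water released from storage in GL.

ΔV ≈ 241 GL

A = 73 km² = 7.3 × 10^7 m²
ΔV = Sy × A × Δh = 0.25 × 7.3 × 10^7 m² × 13.2 m = 2.409 × 10^8 m³
ΔV = 2.409 × 10^8 m³ = 240.9 GL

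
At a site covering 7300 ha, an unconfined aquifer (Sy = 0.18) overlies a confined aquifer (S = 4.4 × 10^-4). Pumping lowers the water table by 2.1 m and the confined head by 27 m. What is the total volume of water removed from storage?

A = 7300 ha = 7.3 × 10^7 m²
Unconfined: ΔV_u = Sy × A × Δh_u = 0.18 × 7.3 × 10^7 × 2.1 = 2.759 × 10^7 m³
Confined: ΔV_c = S × A × Δh_c = 4.4 × 10^-4 × 7.3 × 10^7 × 27 = 8.672 × 10^5 m³
Total ΔV = 2.759 × 10^7 + 8.672 × 10^5 = 2.846 × 10^7 m³

ΔV ≈ 2.85 × 10^7 m³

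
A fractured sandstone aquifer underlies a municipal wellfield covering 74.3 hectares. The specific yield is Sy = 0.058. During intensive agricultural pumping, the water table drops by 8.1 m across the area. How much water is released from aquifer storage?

A = 74.3 hectares = 7.43 × 10^5 m²
ΔV = Sy × A × Δh = 0.058 × 7.43 × 10^5 m² × 8.1 m = 3.491 × 10^5 m³

ΔV ≈ 3.49 × 10^5 m³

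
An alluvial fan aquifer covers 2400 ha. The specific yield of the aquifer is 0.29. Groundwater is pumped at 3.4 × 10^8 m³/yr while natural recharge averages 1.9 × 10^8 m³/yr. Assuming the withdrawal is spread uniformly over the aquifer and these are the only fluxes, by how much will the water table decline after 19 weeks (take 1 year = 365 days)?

A = 2400 ha = 2.4 × 10^7 m²
Net abstraction = 3.4 × 10^8 − 1.9 × 10^8 = 1.5 × 10^8 m³/yr
Q_net = 1.5 × 10^8 m³/yr = 4.11 × 10^5 m³/d
t = 19 weeks = 133 d
ΔV = Q × t = 4.11 × 10^5 m³/d × 133 d = 5.466 × 10^7 m³
Δh = ΔV / (Sy × A) = 5.466 × 10^7 / (0.29 × 2.4 × 10^7) = 7.853 m

Δh ≈ 7.85 m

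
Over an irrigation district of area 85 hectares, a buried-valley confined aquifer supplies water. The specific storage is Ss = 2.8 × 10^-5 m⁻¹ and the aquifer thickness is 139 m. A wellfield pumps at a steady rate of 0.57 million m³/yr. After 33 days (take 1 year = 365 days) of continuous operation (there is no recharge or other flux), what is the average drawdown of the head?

S = Ss × b = 2.8 × 10^-5 m⁻¹ × 139 m = 3.892 × 10^-3
A = 85 hectares = 8.5 × 10^5 m²
Q = 0.57 million m³/yr = 1562 m³/d
ΔV = Q × t = 1562 m³/d × 33 d = 51530 m³
Δh = ΔV / (S × A) = 51530 / (0.003892 × 8.5 × 10^5) = 15.58 m

Δh ≈ 15.6 m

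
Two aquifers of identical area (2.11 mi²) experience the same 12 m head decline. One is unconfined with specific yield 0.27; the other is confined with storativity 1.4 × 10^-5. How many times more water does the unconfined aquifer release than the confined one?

A = 2.11 mi² = 5.465 × 10^6 m²
Unconfined: ΔV_u = Sy × A × Δh = 0.27 × 5.465 × 10^6 × 12 = 1.771 × 10^7 m³
Confined: ΔV_c = S × A × Δh = 1.4 × 10^-5 × 5.465 × 10^6 × 12 = 918.1 m³
Ratio = ΔV_u / ΔV_c = Sy / S = 0.27 / 1.4 × 10^-5 = 19290

ΔV_u / ΔV_c ≈ 19300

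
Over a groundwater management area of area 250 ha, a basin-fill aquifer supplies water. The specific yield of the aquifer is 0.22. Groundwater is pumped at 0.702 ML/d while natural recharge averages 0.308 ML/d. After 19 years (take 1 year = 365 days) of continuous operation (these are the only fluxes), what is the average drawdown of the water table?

A = 250 ha = 2.5 × 10^6 m²
Net abstraction = 0.702 − 0.308 = 0.394 ML/d
Q_net = 0.394 ML/d = 394 m³/d
t = 19 years = 6935 d
ΔV = Q × t = 394 m³/d × 6935 d = 2.732 × 10^6 m³
Δh = ΔV / (Sy × A) = 2.732 × 10^6 / (0.22 × 2.5 × 10^6) = 4.968 m

Δh ≈ 4.97 m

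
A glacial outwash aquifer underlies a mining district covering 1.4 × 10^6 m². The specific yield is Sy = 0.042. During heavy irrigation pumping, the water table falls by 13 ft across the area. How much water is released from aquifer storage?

Δh = 13 ft = 3.962 m
ΔV = Sy × A × Δh = 0.042 × 1.4 × 10^6 m² × 3.962 m = 2.33 × 10^5 m³

ΔV ≈ 2.33 × 10^5 m³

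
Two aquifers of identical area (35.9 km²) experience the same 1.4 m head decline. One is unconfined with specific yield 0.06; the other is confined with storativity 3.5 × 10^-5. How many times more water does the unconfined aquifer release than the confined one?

ΔV_u / ΔV_c ≈ 1710

A = 35.9 km² = 3.59 × 10^7 m²
Unconfined: ΔV_u = Sy × A × Δh = 0.06 × 3.59 × 10^7 × 1.4 = 3.016 × 10^6 m³
Confined: ΔV_c = S × A × Δh = 3.5 × 10^-5 × 3.59 × 10^7 × 1.4 = 1759 m³
Ratio = ΔV_u / ΔV_c = Sy / S = 0.06 / 3.5 × 10^-5 = 1714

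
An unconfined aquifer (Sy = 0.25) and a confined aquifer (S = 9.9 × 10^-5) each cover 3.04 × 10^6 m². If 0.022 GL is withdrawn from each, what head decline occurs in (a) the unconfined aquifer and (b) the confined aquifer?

Δh_u ≈ 0.0289 m; Δh_c ≈ 73.1 m

ΔV = 0.022 GL = 22000 m³
Unconfined: Δh_u = ΔV/(Sy·A) = 22000/(0.25 × 3.04 × 10^6) = 0.02895 m
Confined: Δh_c = ΔV/(S·A) = 22000/(9.9 × 10^-5 × 3.04 × 10^6) = 73.1 m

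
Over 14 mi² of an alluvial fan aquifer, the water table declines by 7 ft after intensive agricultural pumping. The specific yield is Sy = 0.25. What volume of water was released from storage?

ΔV ≈ 1.93 × 10^7 m³

A = 14 mi² = 3.626 × 10^7 m²
Δh = 7 ft = 2.134 m
ΔV = Sy × A × Δh = 0.25 × 3.626 × 10^7 m² × 2.134 m = 1.934 × 10^7 m³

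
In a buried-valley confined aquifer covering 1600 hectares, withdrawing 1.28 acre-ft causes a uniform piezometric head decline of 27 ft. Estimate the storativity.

A = 1600 hectares = 1.6 × 10^7 m²
Δh = 27 ft = 8.23 m
ΔV = 1.28 acre-ft = 1579 m³
S = ΔV / (A × Δh) = 1579 m³ / (1.6 × 10^7 m² × 8.23 m) = 1.199 × 10^-5

S ≈ 1.2 × 10^-5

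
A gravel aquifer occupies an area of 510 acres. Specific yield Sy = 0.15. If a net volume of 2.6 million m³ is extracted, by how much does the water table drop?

A = 510 acres = 2.064 × 10^6 m²
ΔV = 2.6 million m³ = 2.6 × 10^6 m³
Δh = ΔV / (Sy × A) = 2.6 × 10^6 m³ / (0.15 × 2.064 × 10^6 m²) = 8.398 m

Δh ≈ 8.4 m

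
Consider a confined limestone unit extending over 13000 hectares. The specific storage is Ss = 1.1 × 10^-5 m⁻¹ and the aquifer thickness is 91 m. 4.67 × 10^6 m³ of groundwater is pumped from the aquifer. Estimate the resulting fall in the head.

S = Ss × b = 1.1 × 10^-5 m⁻¹ × 91 m = 1.001 × 10^-3
A = 13000 hectares = 1.3 × 10^8 m²
Δh = ΔV / (S × A) = 4.67 × 10^6 m³ / (0.001001 × 1.3 × 10^8 m²) = 35.89 m

Δh ≈ 35.9 m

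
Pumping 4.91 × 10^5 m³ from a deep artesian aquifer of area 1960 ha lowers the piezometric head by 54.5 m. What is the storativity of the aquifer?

S ≈ 4.6 × 10^-4

A = 1960 ha = 1.96 × 10^7 m²
S = ΔV / (A × Δh) = 4.91 × 10^5 m³ / (1.96 × 10^7 m² × 54.5 m) = 4.597 × 10^-4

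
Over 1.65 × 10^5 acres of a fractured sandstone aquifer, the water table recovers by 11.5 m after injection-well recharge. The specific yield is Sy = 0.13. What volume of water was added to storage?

ΔV ≈ 9.98 × 10^8 m³

A = 1.65 × 10^5 acres = 6.677 × 10^8 m²
ΔV = Sy × A × Δh = 0.13 × 6.677 × 10^8 m² × 11.5 m = 9.983 × 10^8 m³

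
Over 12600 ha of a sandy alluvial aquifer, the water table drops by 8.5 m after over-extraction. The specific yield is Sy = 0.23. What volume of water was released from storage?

A = 12600 ha = 1.26 × 10^8 m²
ΔV = Sy × A × Δh = 0.23 × 1.26 × 10^8 m² × 8.5 m = 2.463 × 10^8 m³

ΔV ≈ 2.46 × 10^8 m³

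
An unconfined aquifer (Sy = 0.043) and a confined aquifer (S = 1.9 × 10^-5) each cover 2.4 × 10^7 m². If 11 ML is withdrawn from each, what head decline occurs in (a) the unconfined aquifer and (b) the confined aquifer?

Δh_u ≈ 0.0107 m; Δh_c ≈ 24.1 m

ΔV = 11 ML = 11000 m³
Unconfined: Δh_u = ΔV/(Sy·A) = 11000/(0.043 × 2.4 × 10^7) = 0.01066 m
Confined: Δh_c = ΔV/(S·A) = 11000/(1.9 × 10^-5 × 2.4 × 10^7) = 24.12 m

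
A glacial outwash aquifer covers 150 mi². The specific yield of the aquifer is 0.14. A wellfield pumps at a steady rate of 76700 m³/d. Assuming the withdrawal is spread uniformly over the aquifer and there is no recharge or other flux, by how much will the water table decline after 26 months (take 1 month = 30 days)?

A = 150 mi² = 3.885 × 10^8 m²
t = 26 months = 780 d
ΔV = Q × t = 76700 m³/d × 780 d = 5.983 × 10^7 m³
Δh = ΔV / (Sy × A) = 5.983 × 10^7 / (0.14 × 3.885 × 10^8) = 1.1 m

Δh ≈ 1.1 m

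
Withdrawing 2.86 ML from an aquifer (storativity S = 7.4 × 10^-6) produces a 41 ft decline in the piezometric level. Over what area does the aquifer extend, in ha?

Δh = 41 ft = 12.5 m
ΔV = 2.86 ML = 2860 m³
A = ΔV / (S × Δh) = 2860 / (7.4 × 10^-6 × 12.5) = 3.093 × 10^7 m²
A = 3.093 × 10^7 m² = 3093 ha

A ≈ 3090 ha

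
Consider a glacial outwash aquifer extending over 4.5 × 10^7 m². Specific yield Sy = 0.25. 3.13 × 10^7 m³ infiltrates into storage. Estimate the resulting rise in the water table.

Δh ≈ 2.78 m

Δh = ΔV / (Sy × A) = 3.13 × 10^7 m³ / (0.25 × 4.5 × 10^7 m²) = 2.782 m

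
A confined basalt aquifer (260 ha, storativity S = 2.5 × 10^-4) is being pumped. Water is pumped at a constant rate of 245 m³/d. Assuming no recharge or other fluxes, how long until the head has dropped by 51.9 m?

A = 260 ha = 2.6 × 10^6 m²
ΔV = S × A × Δh = 2.5 × 10^-4 × 2.6 × 10^6 × 51.9 = 33740 m³
t = ΔV / Q = 33740 m³ / 245 m³/d = 137.7 d

t ≈ 138 days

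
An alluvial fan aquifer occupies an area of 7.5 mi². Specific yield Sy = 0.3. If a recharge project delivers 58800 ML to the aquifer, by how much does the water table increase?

A = 7.5 mi² = 1.942 × 10^7 m²
ΔV = 58800 ML = 5.88 × 10^7 m³
Δh = ΔV / (Sy × A) = 5.88 × 10^7 m³ / (0.3 × 1.942 × 10^7 m²) = 10.09 m

Δh ≈ 10.1 m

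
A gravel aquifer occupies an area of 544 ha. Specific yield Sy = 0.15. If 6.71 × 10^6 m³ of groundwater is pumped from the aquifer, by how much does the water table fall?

A = 544 ha = 5.44 × 10^6 m²
Δh = ΔV / (Sy × A) = 6.71 × 10^6 m³ / (0.15 × 5.44 × 10^6 m²) = 8.223 m

Δh ≈ 8.22 m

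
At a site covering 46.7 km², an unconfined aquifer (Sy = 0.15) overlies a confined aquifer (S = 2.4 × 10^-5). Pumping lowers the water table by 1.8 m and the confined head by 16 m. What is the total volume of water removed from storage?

ΔV ≈ 1.26 × 10^7 m³

A = 46.7 km² = 4.67 × 10^7 m²
Unconfined: ΔV_u = Sy × A × Δh_u = 0.15 × 4.67 × 10^7 × 1.8 = 1.261 × 10^7 m³
Confined: ΔV_c = S × A × Δh_c = 2.4 × 10^-5 × 4.67 × 10^7 × 16 = 17930 m³
Total ΔV = 1.261 × 10^7 + 17930 = 1.263 × 10^7 m³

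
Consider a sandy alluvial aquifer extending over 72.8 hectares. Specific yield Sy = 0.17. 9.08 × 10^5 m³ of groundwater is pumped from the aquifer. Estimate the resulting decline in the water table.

A = 72.8 hectares = 7.28 × 10^5 m²
Δh = ΔV / (Sy × A) = 9.08 × 10^5 m³ / (0.17 × 7.28 × 10^5 m²) = 7.337 m

Δh ≈ 7.34 m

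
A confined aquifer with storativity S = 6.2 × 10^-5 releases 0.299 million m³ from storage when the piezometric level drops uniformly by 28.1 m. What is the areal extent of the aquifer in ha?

ΔV = 0.299 million m³ = 2.99 × 10^5 m³
A = ΔV / (S × Δh) = 2.99 × 10^5 / (6.2 × 10^-5 × 28.1) = 1.716 × 10^8 m²
A = 1.716 × 10^8 m² = 17160 ha

A ≈ 17200 ha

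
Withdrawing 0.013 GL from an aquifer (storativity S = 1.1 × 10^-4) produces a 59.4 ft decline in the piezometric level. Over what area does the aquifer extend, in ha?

Δh = 59.4 ft = 18.11 m
ΔV = 0.013 GL = 13000 m³
A = ΔV / (S × Δh) = 13000 / (1.1 × 10^-4 × 18.11) = 6.528 × 10^6 m²
A = 6.528 × 10^6 m² = 652.8 ha

A ≈ 653 ha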